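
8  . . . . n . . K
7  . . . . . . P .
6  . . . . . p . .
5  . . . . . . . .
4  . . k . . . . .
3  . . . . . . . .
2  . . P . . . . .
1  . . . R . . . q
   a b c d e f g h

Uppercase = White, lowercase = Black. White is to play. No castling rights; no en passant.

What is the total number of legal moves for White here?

White to move; king on h8.
In check: yes, from the black queen on h1.
Legal moves: Kg8, Rxh1.
Count: 2.

2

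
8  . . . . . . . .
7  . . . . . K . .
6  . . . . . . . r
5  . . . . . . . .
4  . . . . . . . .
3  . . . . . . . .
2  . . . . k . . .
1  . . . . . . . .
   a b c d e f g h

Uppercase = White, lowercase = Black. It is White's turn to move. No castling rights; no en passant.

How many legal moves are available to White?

5

White to move; king on f7.
In check: no.
Legal moves: Kg8, Kf8, Ke8, Kg7, Ke7.
Count: 5.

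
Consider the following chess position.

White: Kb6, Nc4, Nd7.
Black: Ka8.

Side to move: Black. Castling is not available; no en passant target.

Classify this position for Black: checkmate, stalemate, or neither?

Black to move; black king on a8.
In check: no.
King squares — a7: attacked by Kb6; b7: attacked by Kb6; b8: attacked by Nd7.
Legal moves for Black: none.
Not in check and no legal moves → stalemate.

stalemate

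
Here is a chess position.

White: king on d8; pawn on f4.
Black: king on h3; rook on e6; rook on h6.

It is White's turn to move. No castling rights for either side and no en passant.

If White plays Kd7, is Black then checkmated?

no

After Kd7: black king on h3; in check: no.
Black is not in check, so this cannot be checkmate.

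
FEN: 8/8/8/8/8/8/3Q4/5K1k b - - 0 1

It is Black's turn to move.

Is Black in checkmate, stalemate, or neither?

stalemate

Black to move; black king on h1.
In check: no.
King squares — g1: attacked by Kf1; g2: attacked by Kf1; h2: attacked by Qd2.
Legal moves for Black: none.
Not in check and no legal moves → stalemate.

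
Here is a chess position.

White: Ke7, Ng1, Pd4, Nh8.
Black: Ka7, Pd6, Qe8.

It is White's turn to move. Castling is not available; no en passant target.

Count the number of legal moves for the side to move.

3

White to move; king on e7.
In check: yes, from the black queen on e8.
Legal moves: Kxe8, Kf6, Kxd6.
Count: 3.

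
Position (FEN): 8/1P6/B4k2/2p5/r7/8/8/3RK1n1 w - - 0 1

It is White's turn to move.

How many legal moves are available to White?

22

White to move; king on e1.
In check: no.
Legal moves: Bb5, Bc4, Bd3, Be2, Bf1, Kf2, Kd2, Kf1, Rd8, Rd7, Rd6+, Rd5, Rd4, Rd3, Rd2, Rc1, Rb1, Ra1, b8=Q, b8=R, b8=B, b8=N.
Count: 22.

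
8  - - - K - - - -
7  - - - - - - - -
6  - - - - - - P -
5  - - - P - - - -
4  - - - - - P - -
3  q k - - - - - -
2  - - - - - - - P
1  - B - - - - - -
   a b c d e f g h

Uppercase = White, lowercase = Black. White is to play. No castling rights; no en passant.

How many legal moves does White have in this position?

White to move; king on d8.
In check: no.
Legal moves: Ke8, Kc8, Kd7, Kc7, Bf5, Be4, Bd3, Bc2+, Ba2+, g7, d6, f5, h3, h4.
Count: 14.

14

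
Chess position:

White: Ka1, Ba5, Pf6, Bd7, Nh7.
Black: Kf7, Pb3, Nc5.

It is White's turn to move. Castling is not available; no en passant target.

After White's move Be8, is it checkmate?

After Be8: black king on f7; in check: yes, from the white bishop on e8.
Black has 3 legal replies: Kg8, Kxe8, Ke6.
In check but a legal move exists → not checkmate.

no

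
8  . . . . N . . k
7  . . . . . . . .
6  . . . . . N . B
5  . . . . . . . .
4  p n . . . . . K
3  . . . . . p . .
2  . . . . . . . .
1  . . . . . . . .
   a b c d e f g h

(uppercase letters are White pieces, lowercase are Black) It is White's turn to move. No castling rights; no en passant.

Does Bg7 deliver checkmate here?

After Bg7: black king on h8; in check: yes, from the white bishop on g7.
King squares — g7: attacked by Ne8; h7: attacked by Nf6; g8: attacked by Nf6.
Black has no legal moves → checkmate.

yes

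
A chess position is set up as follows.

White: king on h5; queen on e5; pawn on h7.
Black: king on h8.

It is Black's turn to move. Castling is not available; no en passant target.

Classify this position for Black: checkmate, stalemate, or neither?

Black to move; black king on h8.
In check: yes, from the white queen on e5.
Legal moves for Black: Kxh7.
Black is in check but has 1 legal move → neither.

neither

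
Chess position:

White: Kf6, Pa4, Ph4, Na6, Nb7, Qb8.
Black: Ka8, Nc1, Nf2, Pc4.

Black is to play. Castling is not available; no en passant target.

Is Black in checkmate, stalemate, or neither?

checkmate

Black to move; black king on a8.
In check: yes, from the white queen on b8.
King squares — a7: attacked by Qb8; b7: attacked by Qb8; b8: attacked by Na6.
Legal moves for Black: none.
In check with no legal moves → checkmate.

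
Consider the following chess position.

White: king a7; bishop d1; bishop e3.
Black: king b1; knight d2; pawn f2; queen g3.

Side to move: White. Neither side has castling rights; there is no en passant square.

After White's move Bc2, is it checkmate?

no

After Bc2: black king on b1; in check: yes, from the white bishop on c2.
Black has 5 legal replies: Kxc2, Kb2, Ka2, Kc1, Ka1.
In check but a legal move exists → not checkmate.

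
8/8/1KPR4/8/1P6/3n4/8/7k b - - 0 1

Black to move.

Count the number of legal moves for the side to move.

11

Black to move; king on h1.
In check: no.
Legal moves: Ne5, Nc5, Nf4, Nxb4, Nf2, Nb2, Ne1, Nc1, Kh2, Kg2, Kg1.
Count: 11.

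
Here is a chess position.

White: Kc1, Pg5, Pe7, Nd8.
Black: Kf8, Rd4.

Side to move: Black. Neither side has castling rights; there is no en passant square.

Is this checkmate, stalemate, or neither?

Black to move; black king on f8.
In check: yes, from the white pawn on e7.
King squares — e7: available; f7: attacked by Nd8; g7: available; e8: available; g8: available.
Legal moves for Black: Kg8, Ke8, Kg7, Kxe7.
Black is in check but has 4 legal moves → neither.

neither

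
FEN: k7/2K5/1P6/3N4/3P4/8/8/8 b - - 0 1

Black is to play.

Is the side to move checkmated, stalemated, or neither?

Black to move; black king on a8.
In check: no.
King squares — a7: attacked by Pb6; b7: attacked by Kc7; b8: attacked by Kc7.
Legal moves for Black: none.
Not in check and no legal moves → stalemate.

stalemate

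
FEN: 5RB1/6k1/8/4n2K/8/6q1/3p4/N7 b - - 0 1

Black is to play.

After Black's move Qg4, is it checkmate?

yes

After Qg4: white king on h5; in check: yes, from the black queen on g4.
King squares — g4: attacked by Ne5; h4: attacked by Qg4; g5: attacked by Qg4; g6: attacked by Qg4; h6: attacked by Kg7.
White has no legal moves → checkmate.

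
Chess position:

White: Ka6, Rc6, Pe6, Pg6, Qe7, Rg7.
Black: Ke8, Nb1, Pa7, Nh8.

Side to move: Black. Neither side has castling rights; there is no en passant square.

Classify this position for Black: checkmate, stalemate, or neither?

checkmate

Black to move; black king on e8.
In check: yes, from the white queen on e7.
King squares — d7: attacked by Pe6; e7: attacked by Rg7; f7: attacked by Pe6; d8: attacked by Qe7; f8: attacked by Qe7.
Legal moves for Black: none.
In check with no legal moves → checkmate.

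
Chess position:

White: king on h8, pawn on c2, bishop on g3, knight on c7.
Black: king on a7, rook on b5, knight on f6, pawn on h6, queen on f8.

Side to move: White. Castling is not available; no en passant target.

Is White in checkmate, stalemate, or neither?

White to move; white king on h8.
In check: yes, from the black queen on f8.
King squares — g7: attacked by Qf8; h7: attacked by Nf6; g8: attacked by Nf6.
Legal moves for White: none.
In check with no legal moves → checkmate.

checkmate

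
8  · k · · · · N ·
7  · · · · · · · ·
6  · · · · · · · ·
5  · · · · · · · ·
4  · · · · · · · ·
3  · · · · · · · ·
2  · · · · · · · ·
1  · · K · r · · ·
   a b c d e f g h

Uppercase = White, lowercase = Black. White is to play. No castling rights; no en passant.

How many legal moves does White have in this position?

3

White to move; king on c1.
In check: yes, from the black rook on e1.
Legal moves: Kd2, Kc2, Kb2.
Count: 3.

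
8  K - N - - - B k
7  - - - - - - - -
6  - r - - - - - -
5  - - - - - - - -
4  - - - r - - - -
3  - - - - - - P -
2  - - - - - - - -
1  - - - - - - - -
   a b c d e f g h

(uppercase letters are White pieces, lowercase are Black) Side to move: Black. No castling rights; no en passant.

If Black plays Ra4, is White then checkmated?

no

After Ra4: white king on a8; in check: yes, from the black rook on a4.
White has 1 legal reply: Na7.
In check but a legal move exists → not checkmate.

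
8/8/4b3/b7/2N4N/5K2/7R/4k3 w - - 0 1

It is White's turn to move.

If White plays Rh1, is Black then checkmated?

yes

After Rh1: black king on e1; in check: yes, from the white rook on h1.
King squares — d1: attacked by Rh1; f1: attacked by Rh1; d2: attacked by Nc4; e2: attacked by Kf3; f2: attacked by Kf3.
Black has no legal moves → checkmate.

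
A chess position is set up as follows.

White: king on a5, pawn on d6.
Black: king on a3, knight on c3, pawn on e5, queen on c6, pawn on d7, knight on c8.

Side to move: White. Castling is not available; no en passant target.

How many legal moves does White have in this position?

White to move; king on a5.
In check: no.
Legal moves: none.
Count: 0.

0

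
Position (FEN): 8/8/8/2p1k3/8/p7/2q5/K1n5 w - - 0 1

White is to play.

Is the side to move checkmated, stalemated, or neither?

White to move; white king on a1.
In check: no.
King squares — b1: attacked by Qc2; a2: attacked by Nc1; b2: attacked by Qc2.
Legal moves for White: none.
Not in check and no legal moves → stalemate.

stalemate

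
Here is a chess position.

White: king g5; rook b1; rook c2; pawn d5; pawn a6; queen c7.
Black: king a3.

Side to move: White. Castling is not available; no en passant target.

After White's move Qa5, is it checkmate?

yes

After Qa5: black king on a3; in check: yes, from the white queen on a5.
King squares — a2: attacked by Rc2; b2: attacked by Rb1; b3: attacked by Rb1; a4: attacked by Qa5; b4: attacked by Rb1.
Black has no legal moves → checkmate.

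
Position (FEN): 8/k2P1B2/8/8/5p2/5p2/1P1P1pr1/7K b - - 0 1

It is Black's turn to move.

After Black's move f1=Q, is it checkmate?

After f1=Q: white king on h1; in check: yes, from the black queen on f1.
King squares — g1: attacked by Qf1; g2: attacked by Qf1; h2: attacked by Rg2.
White has no legal moves → checkmate.

yes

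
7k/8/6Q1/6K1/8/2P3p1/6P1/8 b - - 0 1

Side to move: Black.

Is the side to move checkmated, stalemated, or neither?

Black to move; black king on h8.
In check: no.
King squares — g7: attacked by Qg6; h7: attacked by Qg6; g8: attacked by Qg6.
Legal moves for Black: none.
Not in check and no legal moves → stalemate.

stalemate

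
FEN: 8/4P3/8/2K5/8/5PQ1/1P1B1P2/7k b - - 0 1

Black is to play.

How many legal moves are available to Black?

0

Black to move; king on h1.
In check: no.
Legal moves: none.
Count: 0.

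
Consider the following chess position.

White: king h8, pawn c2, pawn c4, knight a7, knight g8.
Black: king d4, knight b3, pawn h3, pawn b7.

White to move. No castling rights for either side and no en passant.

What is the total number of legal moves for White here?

11

White to move; king on h8.
In check: no.
Legal moves: Kh7, Kg7, Ne7, Nh6, Nf6, Nc8, Nc6+, Nb5+, cxb3, c5, c3+.
Count: 11.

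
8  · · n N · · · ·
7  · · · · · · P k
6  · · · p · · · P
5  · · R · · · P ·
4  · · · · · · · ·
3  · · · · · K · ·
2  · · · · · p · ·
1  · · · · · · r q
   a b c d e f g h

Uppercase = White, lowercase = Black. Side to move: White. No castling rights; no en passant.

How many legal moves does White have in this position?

White to move; king on f3.
In check: yes, from the black queen on h1.
Legal moves: Kf4, Ke3, Kxf2, Ke2.
Count: 4.

4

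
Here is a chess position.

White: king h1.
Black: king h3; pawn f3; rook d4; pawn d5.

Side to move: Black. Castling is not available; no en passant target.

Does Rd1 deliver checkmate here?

After Rd1: white king on h1; in check: yes, from the black rook on d1.
King squares — g1: attacked by Rd1; g2: attacked by Pf3; h2: attacked by Kh3.
White has no legal moves → checkmate.

yes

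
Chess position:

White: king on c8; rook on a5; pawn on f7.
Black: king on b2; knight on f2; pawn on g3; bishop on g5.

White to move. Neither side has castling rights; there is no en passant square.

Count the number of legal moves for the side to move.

White to move; king on c8.
In check: no.
Legal moves: Kb8, Kd7, Kc7, Kb7, Ra8, Ra7, Ra6, Rxg5, Rf5, Re5, Rd5, Rc5, Rb5+, Ra4, Ra3, Ra2+, Ra1, f8=Q, f8=R, f8=B, f8=N.
Count: 21.

21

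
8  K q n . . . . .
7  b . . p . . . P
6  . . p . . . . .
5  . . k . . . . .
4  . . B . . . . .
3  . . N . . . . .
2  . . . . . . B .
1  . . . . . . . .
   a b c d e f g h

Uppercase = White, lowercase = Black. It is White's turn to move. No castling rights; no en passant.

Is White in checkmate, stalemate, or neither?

White to move; white king on a8.
In check: yes, from the black queen on b8.
King squares — a7: attacked by Qb8; b7: attacked by Qb8; b8: attacked by Ba7.
Legal moves for White: none.
In check with no legal moves → checkmate.

checkmate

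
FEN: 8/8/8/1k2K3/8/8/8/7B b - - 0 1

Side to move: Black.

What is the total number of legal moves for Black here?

Black to move; king on b5.
In check: no.
Legal moves: Kb6, Ka6, Kc5, Ka5, Kc4, Kb4, Ka4.
Count: 7.

7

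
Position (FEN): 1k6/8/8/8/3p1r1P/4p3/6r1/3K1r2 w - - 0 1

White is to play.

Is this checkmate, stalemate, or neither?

White to move; white king on d1.
In check: yes, from the black rook on f1.
King squares — c1: attacked by Rf1; e1: attacked by Rf1; c2: attacked by Rg2; d2: attacked by Rg2; e2: attacked by Rg2.
Legal moves for White: none.
In check with no legal moves → checkmate.

checkmate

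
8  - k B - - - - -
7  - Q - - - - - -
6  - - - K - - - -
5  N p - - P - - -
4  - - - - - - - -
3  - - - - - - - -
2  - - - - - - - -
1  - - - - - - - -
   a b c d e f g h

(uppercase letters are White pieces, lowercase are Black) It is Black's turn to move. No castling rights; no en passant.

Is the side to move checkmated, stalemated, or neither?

Black to move; black king on b8.
In check: yes, from the white queen on b7.
King squares — a7: attacked by Qb7; b7: attacked by Na5; c7: attacked by Kd6; a8: attacked by Qb7; c8: attacked by Qb7.
Legal moves for Black: none.
In check with no legal moves → checkmate.

checkmate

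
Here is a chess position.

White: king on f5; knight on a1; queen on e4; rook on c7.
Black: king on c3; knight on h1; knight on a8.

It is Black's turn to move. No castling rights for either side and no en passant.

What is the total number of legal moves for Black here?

Black to move; king on c3.
In check: yes, from the white rook on c7.
Legal moves: Kd2, Kb2, Nxc7.
Count: 3.

3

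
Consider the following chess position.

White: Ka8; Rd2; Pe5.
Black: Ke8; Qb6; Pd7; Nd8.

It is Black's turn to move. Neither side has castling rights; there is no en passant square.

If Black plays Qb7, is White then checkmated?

yes

After Qb7: white king on a8; in check: yes, from the black queen on b7.
King squares — a7: attacked by Qb7; b7: attacked by Nd8; b8: attacked by Qb7.
White has no legal moves → checkmate.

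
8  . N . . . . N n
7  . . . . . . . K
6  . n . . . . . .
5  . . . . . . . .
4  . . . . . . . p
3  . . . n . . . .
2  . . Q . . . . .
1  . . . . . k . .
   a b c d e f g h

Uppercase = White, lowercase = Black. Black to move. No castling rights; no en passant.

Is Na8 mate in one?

no

After Na8: white king on h7; in check: no.
White is not in check, so this cannot be checkmate.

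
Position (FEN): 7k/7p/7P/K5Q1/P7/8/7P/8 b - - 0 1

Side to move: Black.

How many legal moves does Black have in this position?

0

Black to move; king on h8.
In check: no.
Legal moves: none.
Count: 0.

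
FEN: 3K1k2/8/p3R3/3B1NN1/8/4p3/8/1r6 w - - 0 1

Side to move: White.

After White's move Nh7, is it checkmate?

no

After Nh7: black king on f8; in check: yes, from the white knight on h7.
Black has 2 legal replies: Kg8, Kf7.
In check but a legal move exists → not checkmate.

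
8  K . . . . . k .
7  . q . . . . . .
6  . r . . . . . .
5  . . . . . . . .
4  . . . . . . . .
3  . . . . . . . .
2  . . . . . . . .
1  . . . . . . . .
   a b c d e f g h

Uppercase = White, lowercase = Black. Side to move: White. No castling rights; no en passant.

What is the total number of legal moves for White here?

White to move; king on a8.
In check: yes, from the black queen on b7.
Legal moves: none.
Count: 0.

0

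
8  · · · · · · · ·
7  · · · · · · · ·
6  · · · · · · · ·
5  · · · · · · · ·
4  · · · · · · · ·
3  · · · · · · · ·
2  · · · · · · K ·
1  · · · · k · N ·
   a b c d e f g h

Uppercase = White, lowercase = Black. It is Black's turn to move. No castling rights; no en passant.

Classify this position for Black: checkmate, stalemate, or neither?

Black to move; black king on e1.
In check: no.
Legal moves for Black: Kd2, Kd1.
Black has 2 legal moves and is not in check → neither.

neither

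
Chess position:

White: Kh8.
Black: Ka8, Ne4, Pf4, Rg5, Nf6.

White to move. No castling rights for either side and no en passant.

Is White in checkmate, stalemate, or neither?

White to move; white king on h8.
In check: no.
King squares — g7: attacked by Rg5; h7: attacked by Nf6; g8: attacked by Rg5.
Legal moves for White: none.
Not in check and no legal moves → stalemate.

stalemate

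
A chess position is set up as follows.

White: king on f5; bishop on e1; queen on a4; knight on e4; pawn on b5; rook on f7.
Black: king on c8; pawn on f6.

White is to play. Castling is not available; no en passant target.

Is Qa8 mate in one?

After Qa8: black king on c8; in check: yes, from the white queen on a8.
King squares — b7: attacked by Rf7; c7: attacked by Rf7; d7: attacked by Rf7; b8: attacked by Qa8; d8: attacked by Qa8.
Black has no legal moves → checkmate.

yes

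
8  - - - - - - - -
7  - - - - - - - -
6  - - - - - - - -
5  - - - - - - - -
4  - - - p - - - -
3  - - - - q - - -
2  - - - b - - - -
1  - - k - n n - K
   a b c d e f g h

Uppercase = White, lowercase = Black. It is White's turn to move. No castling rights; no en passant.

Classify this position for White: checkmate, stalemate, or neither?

White to move; white king on h1.
In check: no.
King squares — g1: attacked by Qe3; g2: attacked by Ne1; h2: attacked by Nf1.
Legal moves for White: none.
Not in check and no legal moves → stalemate.

stalemate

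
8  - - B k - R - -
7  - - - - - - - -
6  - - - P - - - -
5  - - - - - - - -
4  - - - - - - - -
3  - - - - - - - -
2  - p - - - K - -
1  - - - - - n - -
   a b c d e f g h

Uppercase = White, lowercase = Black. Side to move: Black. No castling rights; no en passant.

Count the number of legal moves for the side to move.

0

Black to move; king on d8.
In check: yes, from the white rook on f8.
Legal moves: none.
Count: 0.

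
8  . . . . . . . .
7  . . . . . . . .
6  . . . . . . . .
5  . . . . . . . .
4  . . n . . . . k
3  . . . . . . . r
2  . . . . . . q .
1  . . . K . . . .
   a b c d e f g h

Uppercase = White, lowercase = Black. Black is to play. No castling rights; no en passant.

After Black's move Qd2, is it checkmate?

After Qd2: white king on d1; in check: yes, from the black queen on d2.
King squares — c1: attacked by Qd2; e1: attacked by Qd2; c2: attacked by Qd2; d2: attacked by Nc4; e2: attacked by Qd2.
White has no legal moves → checkmate.

yes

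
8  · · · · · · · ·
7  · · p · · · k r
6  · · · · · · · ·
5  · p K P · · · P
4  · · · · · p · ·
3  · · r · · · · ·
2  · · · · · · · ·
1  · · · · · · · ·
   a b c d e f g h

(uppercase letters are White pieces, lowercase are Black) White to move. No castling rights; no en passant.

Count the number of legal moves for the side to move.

White to move; king on c5.
In check: yes, from the black rook on c3.
Legal moves: Kxb5, Kd4, Kb4.
Count: 3.

3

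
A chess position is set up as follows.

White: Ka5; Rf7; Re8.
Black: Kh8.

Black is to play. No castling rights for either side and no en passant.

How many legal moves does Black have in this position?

0

Black to move; king on h8.
In check: yes, from the white rook on e8.
Legal moves: none.
Count: 0.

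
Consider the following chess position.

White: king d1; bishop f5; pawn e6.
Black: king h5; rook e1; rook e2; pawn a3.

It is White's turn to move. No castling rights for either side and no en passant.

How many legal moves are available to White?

0

White to move; king on d1.
In check: yes, from the black rook on e1.
Legal moves: none.
Count: 0.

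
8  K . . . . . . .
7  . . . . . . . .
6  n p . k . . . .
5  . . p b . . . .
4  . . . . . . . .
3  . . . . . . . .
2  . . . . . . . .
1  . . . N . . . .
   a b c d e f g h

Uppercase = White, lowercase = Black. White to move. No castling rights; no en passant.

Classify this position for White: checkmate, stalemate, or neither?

neither

White to move; white king on a8.
In check: yes, from the black bishop on d5.
King squares — a7: available; b7: attacked by Bd5; b8: attacked by Na6.
Legal moves for White: Ka7.
White is in check but has 1 legal move → neither.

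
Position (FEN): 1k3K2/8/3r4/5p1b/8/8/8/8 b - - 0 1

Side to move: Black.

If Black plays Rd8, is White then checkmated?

After Rd8: white king on f8; in check: yes, from the black rook on d8.
White has 2 legal replies: Kg7, Ke7.
In check but a legal move exists → not checkmate.

no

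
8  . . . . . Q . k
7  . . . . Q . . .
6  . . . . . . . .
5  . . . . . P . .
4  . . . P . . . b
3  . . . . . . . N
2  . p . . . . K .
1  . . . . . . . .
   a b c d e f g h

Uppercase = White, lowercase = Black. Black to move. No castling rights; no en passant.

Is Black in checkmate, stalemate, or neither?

Black to move; black king on h8.
In check: yes, from the white queen on f8.
King squares — g7: attacked by Qe7; h7: attacked by Qe7; g8: attacked by Qf8.
Legal moves for Black: none.
In check with no legal moves → checkmate.

checkmate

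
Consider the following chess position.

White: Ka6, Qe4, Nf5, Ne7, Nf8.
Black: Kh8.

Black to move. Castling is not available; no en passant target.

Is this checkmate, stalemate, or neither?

stalemate

Black to move; black king on h8.
In check: no.
King squares — g7: attacked by Nf5; h7: attacked by Nf8; g8: attacked by Ne7.
Legal moves for Black: none.
Not in check and no legal moves → stalemate.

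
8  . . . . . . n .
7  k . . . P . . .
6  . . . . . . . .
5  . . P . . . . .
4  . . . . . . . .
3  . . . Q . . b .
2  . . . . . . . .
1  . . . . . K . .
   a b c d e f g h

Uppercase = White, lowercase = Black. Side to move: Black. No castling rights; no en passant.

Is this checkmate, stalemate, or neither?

neither

Black to move; black king on a7.
In check: no.
Legal moves for Black: Nxe7, Nh6, Nf6, Kb8, Ka8, Kb7, Bb8, Bc7, Bd6, Be5, Bh4, Bf4, Bh2, Bf2, Be1.
Black has 15 legal moves and is not in check → neither.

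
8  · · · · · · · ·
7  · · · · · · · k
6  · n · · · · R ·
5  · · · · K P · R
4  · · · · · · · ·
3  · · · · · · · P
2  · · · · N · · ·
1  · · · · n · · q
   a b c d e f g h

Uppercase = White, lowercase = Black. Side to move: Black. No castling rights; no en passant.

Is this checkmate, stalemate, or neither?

checkmate

Black to move; black king on h7.
In check: yes, from the white rook on h5.
King squares — g6: attacked by Pf5; h6: attacked by Rh5; g7: attacked by Rg6; g8: attacked by Rg6; h8: attacked by Rh5.
Legal moves for Black: none.
In check with no legal moves → checkmate.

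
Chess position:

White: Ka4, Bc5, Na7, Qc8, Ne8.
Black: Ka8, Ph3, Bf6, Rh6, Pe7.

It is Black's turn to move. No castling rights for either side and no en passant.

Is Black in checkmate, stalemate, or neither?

checkmate

Black to move; black king on a8.
In check: yes, from the white queen on c8.
King squares — a7: attacked by Bc5; b7: attacked by Qc8; b8: attacked by Qc8.
Legal moves for Black: none.
In check with no legal moves → checkmate.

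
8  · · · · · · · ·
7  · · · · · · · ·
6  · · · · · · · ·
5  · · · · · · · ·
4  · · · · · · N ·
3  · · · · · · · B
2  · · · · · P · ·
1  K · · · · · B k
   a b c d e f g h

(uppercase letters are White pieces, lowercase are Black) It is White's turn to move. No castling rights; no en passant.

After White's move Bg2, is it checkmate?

no

After Bg2: black king on h1; in check: yes, from the white bishop on g2.
Black has 2 legal replies: Kxg2, Kxg1.
In check but a legal move exists → not checkmate.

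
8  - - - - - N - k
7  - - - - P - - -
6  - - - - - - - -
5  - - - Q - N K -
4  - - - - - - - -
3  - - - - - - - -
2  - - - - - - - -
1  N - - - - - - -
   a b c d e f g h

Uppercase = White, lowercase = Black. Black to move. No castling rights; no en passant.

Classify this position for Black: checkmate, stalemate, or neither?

Black to move; black king on h8.
In check: no.
King squares — g7: attacked by Nf5; h7: attacked by Nf8; g8: attacked by Qd5.
Legal moves for Black: none.
Not in check and no legal moves → stalemate.

stalemate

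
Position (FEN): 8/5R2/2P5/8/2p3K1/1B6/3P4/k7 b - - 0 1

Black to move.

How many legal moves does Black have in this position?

Black to move; king on a1.
In check: no.
Legal moves: Kb2, Kb1, cxb3, c3.
Count: 4.

4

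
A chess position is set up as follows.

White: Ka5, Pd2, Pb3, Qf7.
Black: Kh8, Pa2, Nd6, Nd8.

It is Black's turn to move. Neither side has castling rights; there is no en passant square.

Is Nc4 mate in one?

After Nc4: white king on a5; in check: yes, from the black knight on c4.
White has 6 legal replies: Ka6, Kb5, Kb4, Ka4, Qxc4, bxc4.
In check but a legal move exists → not checkmate.

no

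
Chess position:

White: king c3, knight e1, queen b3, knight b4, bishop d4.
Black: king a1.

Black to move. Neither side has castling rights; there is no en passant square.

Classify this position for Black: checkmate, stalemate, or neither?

stalemate

Black to move; black king on a1.
In check: no.
King squares — b1: attacked by Qb3; a2: attacked by Qb3; b2: attacked by Qb3.
Legal moves for Black: none.
Not in check and no legal moves → stalemate.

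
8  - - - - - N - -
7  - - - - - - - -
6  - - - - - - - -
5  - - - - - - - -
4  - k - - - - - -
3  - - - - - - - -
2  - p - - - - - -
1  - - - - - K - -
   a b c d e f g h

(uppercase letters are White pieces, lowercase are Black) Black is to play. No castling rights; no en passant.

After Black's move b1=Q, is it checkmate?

no

After b1=Q: white king on f1; in check: yes, from the black queen on b1.
White has 3 legal replies: Kg2, Kf2, Ke2.
In check but a legal move exists → not checkmate.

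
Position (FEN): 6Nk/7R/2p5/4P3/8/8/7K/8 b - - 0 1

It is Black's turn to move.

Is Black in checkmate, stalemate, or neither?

Black to move; black king on h8.
In check: yes, from the white rook on h7.
King squares — g7: attacked by Rh7; h7: available; g8: available.
Legal moves for Black: Kxg8, Kxh7.
Black is in check but has 2 legal moves → neither.

neither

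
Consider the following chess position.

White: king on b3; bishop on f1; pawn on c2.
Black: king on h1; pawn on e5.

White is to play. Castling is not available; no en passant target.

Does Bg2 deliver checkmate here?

After Bg2: black king on h1; in check: yes, from the white bishop on g2.
Black has 3 legal replies: Kh2, Kxg2, Kg1.
In check but a legal move exists → not checkmate.

no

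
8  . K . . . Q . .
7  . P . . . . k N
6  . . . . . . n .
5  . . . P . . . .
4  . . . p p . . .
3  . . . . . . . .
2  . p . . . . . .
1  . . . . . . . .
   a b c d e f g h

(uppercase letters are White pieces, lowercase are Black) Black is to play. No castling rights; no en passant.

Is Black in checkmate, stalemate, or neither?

neither

Black to move; black king on g7.
In check: yes, from the white queen on f8.
Legal moves for Black: Kxh7, Nxf8.
Black is in check but has 2 legal moves → neither.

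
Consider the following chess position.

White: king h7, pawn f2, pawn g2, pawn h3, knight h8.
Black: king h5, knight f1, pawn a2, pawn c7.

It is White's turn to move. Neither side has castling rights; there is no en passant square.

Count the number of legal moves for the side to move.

9

White to move; king on h7.
In check: no.
Legal moves: Nf7, Ng6, Kg8, Kg7, h4, g3, f3, g4+, f4.
Count: 9.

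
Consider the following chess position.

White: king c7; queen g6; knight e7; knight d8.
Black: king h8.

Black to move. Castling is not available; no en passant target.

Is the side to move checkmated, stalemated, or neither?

stalemate

Black to move; black king on h8.
In check: no.
King squares — g7: attacked by Qg6; h7: attacked by Qg6; g8: attacked by Qg6.
Legal moves for Black: none.
Not in check and no legal moves → stalemate.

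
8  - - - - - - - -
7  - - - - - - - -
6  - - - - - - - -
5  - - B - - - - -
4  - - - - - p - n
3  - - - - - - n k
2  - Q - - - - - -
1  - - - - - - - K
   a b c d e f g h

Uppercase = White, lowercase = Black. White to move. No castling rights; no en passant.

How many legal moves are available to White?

White to move; king on h1.
In check: yes, from the black knight on g3.
Legal moves: Kg1.
Count: 1.

1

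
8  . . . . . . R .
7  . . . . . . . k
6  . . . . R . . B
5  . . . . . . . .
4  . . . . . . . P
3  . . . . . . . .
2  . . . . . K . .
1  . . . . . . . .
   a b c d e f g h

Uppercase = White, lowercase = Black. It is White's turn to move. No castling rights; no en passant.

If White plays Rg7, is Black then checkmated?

no

After Rg7: black king on h7; in check: yes, from the white rook on g7.
Black has 1 legal reply: Kh8.
In check but a legal move exists → not checkmate.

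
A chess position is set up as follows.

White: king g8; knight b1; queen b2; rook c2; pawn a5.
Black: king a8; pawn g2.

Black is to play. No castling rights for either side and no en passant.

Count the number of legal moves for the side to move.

5

Black to move; king on a8.
In check: no.
Legal moves: Ka7, g1=Q+, g1=R+, g1=B, g1=N.
Count: 5.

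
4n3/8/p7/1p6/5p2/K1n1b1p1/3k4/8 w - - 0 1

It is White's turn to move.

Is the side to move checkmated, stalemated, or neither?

neither

White to move; white king on a3.
In check: no.
Legal moves for White: Kb4, Kb3, Kb2.
White has 3 legal moves and is not in check → neither.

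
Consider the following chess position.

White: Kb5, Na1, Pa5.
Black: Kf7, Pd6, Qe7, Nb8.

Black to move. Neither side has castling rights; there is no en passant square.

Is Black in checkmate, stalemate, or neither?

Black to move; black king on f7.
In check: no.
Legal moves for Black include: Nd7, Nc6, Na6, Kg8, Kf8, Ke8, Kg7, Kg6, Kf6, Ke6, Qf8, Qe8+, Qd8, Qd7+, Qc7, Qb7+, Qa7, Qf6, ... (list truncated; more exist).
Black has legal moves and is not in check → neither.

neither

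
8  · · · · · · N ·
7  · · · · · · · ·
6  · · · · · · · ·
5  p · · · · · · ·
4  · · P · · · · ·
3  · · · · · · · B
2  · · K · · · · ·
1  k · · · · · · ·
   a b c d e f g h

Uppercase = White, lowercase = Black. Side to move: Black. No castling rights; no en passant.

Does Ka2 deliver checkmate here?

no

After Ka2: white king on c2; in check: no.
White is not in check, so this cannot be checkmate.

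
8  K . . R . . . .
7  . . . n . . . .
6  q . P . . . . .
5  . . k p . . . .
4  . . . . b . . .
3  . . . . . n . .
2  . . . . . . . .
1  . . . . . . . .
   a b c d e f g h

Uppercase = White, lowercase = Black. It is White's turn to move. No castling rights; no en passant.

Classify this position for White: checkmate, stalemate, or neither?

checkmate

White to move; white king on a8.
In check: yes, from the black queen on a6.
King squares — a7: attacked by Qa6; b7: attacked by Qa6; b8: attacked by Nd7.
Legal moves for White: none.
In check with no legal moves → checkmate.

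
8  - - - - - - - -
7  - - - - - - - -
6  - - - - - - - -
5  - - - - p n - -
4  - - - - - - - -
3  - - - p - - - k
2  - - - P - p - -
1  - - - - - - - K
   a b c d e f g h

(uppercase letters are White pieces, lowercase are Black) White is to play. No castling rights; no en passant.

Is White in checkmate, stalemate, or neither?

stalemate

White to move; white king on h1.
In check: no.
King squares — g1: attacked by Pf2; g2: attacked by Kh3; h2: attacked by Kh3.
Legal moves for White: none.
Not in check and no legal moves → stalemate.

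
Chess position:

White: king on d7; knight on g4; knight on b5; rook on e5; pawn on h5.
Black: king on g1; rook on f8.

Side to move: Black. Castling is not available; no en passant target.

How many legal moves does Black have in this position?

17

Black to move; king on g1.
In check: no.
Legal moves: Rh8, Rg8, Re8, Rd8+, Rc8, Rb8, Ra8, Rf7+, Rf6, Rf5, Rf4, Rf3, Rf2, Rf1, Kg2, Kh1, Kf1.
Count: 17.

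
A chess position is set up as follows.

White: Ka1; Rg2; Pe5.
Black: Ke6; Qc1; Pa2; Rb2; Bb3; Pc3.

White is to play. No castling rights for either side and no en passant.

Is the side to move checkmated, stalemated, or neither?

checkmate

White to move; white king on a1.
In check: yes, from the black queen on c1.
King squares — b1: attacked by Qc1; a2: attacked by Rb2; b2: attacked by Qc1.
Legal moves for White: none.
In check with no legal moves → checkmate.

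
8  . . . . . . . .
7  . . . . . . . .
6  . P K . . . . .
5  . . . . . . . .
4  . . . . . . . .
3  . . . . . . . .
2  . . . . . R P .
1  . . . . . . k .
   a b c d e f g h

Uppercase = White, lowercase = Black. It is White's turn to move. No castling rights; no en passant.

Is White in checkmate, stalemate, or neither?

White to move; white king on c6.
In check: no.
Legal moves for White include: Kd7, Kc7, Kb7, Kd6, Kd5, Kc5, Kb5, Rf8, Rf7, Rf6, Rf5, Rf4, Rf3, Re2, Rd2, Rc2, Rb2, Ra2, ... (list truncated; more exist).
White has legal moves and is not in check → neither.

neither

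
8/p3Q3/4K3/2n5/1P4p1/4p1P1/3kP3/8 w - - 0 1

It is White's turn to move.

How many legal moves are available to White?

White to move; king on e6.
In check: yes, from the black knight on c5.
Legal moves: Kf7, Kf6, Kd6, Kf5, Ke5, Kd5, Qxc5, bxc5.
Count: 8.

8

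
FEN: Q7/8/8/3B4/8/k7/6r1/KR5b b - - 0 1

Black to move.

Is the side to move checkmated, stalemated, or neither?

Black to move; black king on a3.
In check: yes, from the white queen on a8.
King squares — a2: attacked by Ka1; b2: attacked by Ka1; b3: attacked by Rb1; a4: attacked by Qa8; b4: attacked by Rb1.
Legal moves for Black: none.
In check with no legal moves → checkmate.

checkmate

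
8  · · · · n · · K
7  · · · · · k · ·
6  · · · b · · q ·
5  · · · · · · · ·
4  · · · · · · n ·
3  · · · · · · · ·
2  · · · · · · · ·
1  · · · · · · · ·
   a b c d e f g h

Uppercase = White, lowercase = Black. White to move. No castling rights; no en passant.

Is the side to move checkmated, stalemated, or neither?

White to move; white king on h8.
In check: no.
King squares — g7: attacked by Qg6; h7: attacked by Qg6; g8: attacked by Qg6.
Legal moves for White: none.
Not in check and no legal moves → stalemate.

stalemate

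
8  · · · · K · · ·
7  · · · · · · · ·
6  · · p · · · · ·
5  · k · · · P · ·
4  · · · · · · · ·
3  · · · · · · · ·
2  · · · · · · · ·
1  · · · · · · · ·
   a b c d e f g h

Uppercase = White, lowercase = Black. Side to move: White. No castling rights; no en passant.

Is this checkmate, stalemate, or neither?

neither

White to move; white king on e8.
In check: no.
Legal moves for White: Kf8, Kd8, Kf7, Ke7, Kd7, f6.
White has 6 legal moves and is not in check → neither.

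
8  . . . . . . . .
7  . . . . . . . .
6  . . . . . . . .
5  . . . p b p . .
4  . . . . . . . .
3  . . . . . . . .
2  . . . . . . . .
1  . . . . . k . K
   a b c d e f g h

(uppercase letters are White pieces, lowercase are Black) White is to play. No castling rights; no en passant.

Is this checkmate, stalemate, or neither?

stalemate

White to move; white king on h1.
In check: no.
King squares — g1: attacked by Kf1; g2: attacked by Kf1; h2: attacked by Be5.
Legal moves for White: none.
Not in check and no legal moves → stalemate.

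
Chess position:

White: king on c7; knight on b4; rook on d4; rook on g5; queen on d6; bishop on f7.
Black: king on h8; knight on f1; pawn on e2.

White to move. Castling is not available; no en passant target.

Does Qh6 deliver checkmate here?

yes

After Qh6: black king on h8; in check: yes, from the white queen on h6.
King squares — g7: attacked by Rg5; h7: attacked by Qh6; g8: attacked by Rg5.
Black has no legal moves → checkmate.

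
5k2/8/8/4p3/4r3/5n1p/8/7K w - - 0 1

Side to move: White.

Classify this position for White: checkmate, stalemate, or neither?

White to move; white king on h1.
In check: no.
King squares — g1: attacked by Nf3; g2: attacked by Ph3; h2: attacked by Nf3.
Legal moves for White: none.
Not in check and no legal moves → stalemate.

stalemate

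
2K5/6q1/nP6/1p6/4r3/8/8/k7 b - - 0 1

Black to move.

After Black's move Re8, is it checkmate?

After Re8: white king on c8; in check: yes, from the black rook on e8.
King squares — b7: attacked by Qg7; c7: attacked by Na6; d7: attacked by Qg7; b8: attacked by Na6; d8: attacked by Re8.
White has no legal moves → checkmate.

yes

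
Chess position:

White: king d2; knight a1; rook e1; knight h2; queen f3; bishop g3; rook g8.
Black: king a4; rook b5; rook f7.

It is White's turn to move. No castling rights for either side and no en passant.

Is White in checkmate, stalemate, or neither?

neither

White to move; white king on d2.
In check: no.
Legal moves for White include: Rh8, Rf8, Rge8, Rd8, Rc8, Rb8, Ra8+, Rg7, Rg6, Rg5, Rg4+, Bb8, Bc7, Bd6, Be5, Bh4, Bf4, Bf2, ... (list truncated; more exist).
White has legal moves and is not in check → neither.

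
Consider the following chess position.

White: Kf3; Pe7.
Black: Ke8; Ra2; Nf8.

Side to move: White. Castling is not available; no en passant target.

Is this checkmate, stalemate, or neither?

White to move; white king on f3.
In check: no.
Legal moves for White: Kg4, Kf4, Ke4, Kg3, Ke3, exf8=Q+, exf8=R+, exf8=B, exf8=N.
White has 9 legal moves and is not in check → neither.

neither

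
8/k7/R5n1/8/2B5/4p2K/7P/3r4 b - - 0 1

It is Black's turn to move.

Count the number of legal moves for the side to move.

2

Black to move; king on a7.
In check: yes, from the white rook on a6.
Legal moves: Kb8, Kb7.
Count: 2.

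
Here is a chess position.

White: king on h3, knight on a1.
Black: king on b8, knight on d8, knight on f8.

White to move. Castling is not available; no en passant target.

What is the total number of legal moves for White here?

White to move; king on h3.
In check: no.
Legal moves: Kh4, Kg4, Kg3, Kh2, Kg2, Nb3, Nc2.
Count: 7.

7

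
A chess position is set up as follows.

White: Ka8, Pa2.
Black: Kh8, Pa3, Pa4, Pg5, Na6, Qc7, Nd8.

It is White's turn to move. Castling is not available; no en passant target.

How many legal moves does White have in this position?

0

White to move; king on a8.
In check: no.
Legal moves: none.
Count: 0.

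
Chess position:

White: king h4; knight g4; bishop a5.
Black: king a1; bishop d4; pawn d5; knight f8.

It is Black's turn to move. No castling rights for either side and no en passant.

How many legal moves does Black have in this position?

Black to move; king on a1.
In check: no.
Legal moves: Nh7, Nd7, Ng6+, Ne6, Bh8, Bg7, Ba7, Bf6+, Bb6, Be5, Bc5, Be3, Bc3, Bf2+, Bb2, Bg1, Kb2, Ka2, Kb1.
Count: 19.

19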